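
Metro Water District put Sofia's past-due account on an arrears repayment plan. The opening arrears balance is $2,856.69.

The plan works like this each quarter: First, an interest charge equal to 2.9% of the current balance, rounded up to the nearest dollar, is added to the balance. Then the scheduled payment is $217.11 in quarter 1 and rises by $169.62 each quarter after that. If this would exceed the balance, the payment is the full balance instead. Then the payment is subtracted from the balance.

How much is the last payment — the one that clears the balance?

$412.94

Quarter 1: opening $2,856.69; interest $83.00 → $2,939.69; payment $217.11; balance $2,722.58
Quarter 2: opening $2,722.58; interest $79.00 → $2,801.58; payment $386.73; balance $2,414.85
Quarter 3: opening $2,414.85; interest $71.00 → $2,485.85; payment $556.35; balance $1,929.50
Quarter 4: opening $1,929.50; interest $56.00 → $1,985.50; payment $725.97; balance $1,259.53
Quarter 5: opening $1,259.53; interest $37.00 → $1,296.53; payment $895.59; balance $400.94
Quarter 6: opening $400.94; interest $12.00 → $412.94; payment $412.94; balance $0.00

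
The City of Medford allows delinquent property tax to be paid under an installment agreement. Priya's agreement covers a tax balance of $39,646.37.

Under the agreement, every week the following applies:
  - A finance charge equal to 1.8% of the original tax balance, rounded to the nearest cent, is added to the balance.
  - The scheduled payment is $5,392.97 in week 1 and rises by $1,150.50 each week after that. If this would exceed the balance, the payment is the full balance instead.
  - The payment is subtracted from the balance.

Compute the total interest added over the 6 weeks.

$4,281.78

Week 1: $39,646.37 +$713.63 interest = $40,360.00; pay $5,392.97 → $34,967.03
Week 2: $34,967.03 +$713.63 interest = $35,680.66; pay $6,543.47 → $29,137.19
Week 3: $29,137.19 +$713.63 interest = $29,850.82; pay $7,693.97 → $22,156.85
Week 4: $22,156.85 +$713.63 interest = $22,870.48; pay $8,844.47 → $14,026.01
Week 5: $14,026.01 +$713.63 interest = $14,739.64; pay $9,994.97 → $4,744.67
Week 6: $4,744.67 +$713.63 interest = $5,458.30; pay $5,458.30 → $0.00
Total interest: $713.63 + $713.63 + $713.63 + $713.63 + $713.63 + $713.63 = $4,281.78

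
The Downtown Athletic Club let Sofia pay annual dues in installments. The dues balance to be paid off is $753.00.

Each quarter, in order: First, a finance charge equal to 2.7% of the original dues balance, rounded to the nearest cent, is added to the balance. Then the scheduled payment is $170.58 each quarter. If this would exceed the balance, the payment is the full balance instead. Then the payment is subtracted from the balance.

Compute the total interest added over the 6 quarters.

# | Opening | Interest | Payment | End bal
1 | $753.00 | $20.33 | $170.58 | $602.75
2 | $602.75 | $20.33 | $170.58 | $452.50
3 | $452.50 | $20.33 | $170.58 | $302.25
4 | $302.25 | $20.33 | $170.58 | $152.00
5 | $152.00 | $20.33 | $170.58 | $1.75
6 | $1.75 | $20.33 | $22.08 | $0.00
Total interest: $20.33 + $20.33 + $20.33 + $20.33 + $20.33 + $20.33 = $121.98

$121.98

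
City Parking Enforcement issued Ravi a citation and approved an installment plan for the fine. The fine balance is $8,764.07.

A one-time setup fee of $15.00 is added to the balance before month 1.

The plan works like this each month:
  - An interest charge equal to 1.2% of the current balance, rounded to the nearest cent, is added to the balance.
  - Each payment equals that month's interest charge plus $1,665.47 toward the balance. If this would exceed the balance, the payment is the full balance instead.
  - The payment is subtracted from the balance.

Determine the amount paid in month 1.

Month 1: opening $8,779.07; interest $105.35 → $8,884.42; payment $1,770.82; balance $7,113.60

$1,770.82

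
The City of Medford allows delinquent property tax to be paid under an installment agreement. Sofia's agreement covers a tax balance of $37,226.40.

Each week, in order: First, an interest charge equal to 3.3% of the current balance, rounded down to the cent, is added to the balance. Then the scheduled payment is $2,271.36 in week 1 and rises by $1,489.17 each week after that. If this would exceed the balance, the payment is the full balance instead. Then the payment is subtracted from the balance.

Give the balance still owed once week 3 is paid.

Week 1: opening $37,226.40; interest $1,228.47 → $38,454.87; payment $2,271.36; balance $36,183.51
Week 2: opening $36,183.51; interest $1,194.05 → $37,377.56; payment $3,760.53; balance $33,617.03
Week 3: opening $33,617.03; interest $1,109.36 → $34,726.39; payment $5,249.70; balance $29,476.69

$29,476.69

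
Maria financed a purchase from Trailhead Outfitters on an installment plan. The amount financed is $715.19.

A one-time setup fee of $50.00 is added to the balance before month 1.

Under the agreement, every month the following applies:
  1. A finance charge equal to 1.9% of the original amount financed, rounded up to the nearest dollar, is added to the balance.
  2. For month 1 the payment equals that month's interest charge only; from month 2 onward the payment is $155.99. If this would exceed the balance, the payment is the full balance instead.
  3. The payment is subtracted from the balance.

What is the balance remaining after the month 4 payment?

$339.22

# | Opening | Interest | Payment | End bal
1 | $765.19 | $14.00 | $14.00 | $765.19
2 | $765.19 | $14.00 | $155.99 | $623.20
3 | $623.20 | $14.00 | $155.99 | $481.21
4 | $481.21 | $14.00 | $155.99 | $339.22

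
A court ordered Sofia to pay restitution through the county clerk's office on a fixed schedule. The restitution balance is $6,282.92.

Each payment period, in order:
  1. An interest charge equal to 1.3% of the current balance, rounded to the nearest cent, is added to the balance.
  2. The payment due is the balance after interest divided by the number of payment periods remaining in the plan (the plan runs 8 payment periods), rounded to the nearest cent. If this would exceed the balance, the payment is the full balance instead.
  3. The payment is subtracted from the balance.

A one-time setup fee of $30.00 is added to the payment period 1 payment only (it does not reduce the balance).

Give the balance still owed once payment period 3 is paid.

$4,081.97

Payment period 1: opening $6,282.92; interest $81.68 → $6,364.60; payment $795.58 (+ $30.00 fee); balance $5,569.02
Payment period 2: opening $5,569.02; interest $72.40 → $5,641.42; payment $805.92; balance $4,835.50
Payment period 3: opening $4,835.50; interest $62.86 → $4,898.36; payment $816.39; balance $4,081.97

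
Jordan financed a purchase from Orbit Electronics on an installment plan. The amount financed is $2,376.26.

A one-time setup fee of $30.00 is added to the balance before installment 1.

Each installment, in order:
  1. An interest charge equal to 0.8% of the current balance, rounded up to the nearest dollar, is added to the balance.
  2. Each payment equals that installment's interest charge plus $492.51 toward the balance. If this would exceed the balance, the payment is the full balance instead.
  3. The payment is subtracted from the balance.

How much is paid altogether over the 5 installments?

# | Opening | Interest | Payment | End bal
1 | $2,406.26 | $20.00 | $512.51 | $1,913.75
2 | $1,913.75 | $16.00 | $508.51 | $1,421.24
3 | $1,421.24 | $12.00 | $504.51 | $928.73
4 | $928.73 | $8.00 | $500.51 | $436.22
5 | $436.22 | $4.00 | $440.22 | $0.00
Total paid: $2,466.26

$2,466.26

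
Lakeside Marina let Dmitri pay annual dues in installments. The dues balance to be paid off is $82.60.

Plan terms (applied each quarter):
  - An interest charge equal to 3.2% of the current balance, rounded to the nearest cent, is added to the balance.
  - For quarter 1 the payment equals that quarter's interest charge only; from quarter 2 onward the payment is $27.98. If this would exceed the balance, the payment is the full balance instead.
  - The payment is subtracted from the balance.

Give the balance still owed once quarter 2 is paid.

Quarter 1: opening $82.60; interest $2.64 → $85.24; payment $2.64; balance $82.60
Quarter 2: opening $82.60; interest $2.64 → $85.24; payment $27.98; balance $57.26

$57.26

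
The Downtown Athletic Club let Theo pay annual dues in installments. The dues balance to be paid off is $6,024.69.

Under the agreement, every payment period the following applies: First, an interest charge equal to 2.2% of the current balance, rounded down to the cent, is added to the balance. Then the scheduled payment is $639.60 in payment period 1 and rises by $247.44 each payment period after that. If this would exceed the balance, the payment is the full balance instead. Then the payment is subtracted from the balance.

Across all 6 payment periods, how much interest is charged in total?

# | Opening | Interest | Payment | End bal
1 | $6,024.69 | $132.54 | $639.60 | $5,517.63
2 | $5,517.63 | $121.38 | $887.04 | $4,751.97
3 | $4,751.97 | $104.54 | $1,134.48 | $3,722.03
4 | $3,722.03 | $81.88 | $1,381.92 | $2,421.99
5 | $2,421.99 | $53.28 | $1,629.36 | $845.91
6 | $845.91 | $18.61 | $864.52 | $0.00
Total interest: $132.54 + $121.38 + $104.54 + $81.88 + $53.28 + $18.61 = $512.23

$512.23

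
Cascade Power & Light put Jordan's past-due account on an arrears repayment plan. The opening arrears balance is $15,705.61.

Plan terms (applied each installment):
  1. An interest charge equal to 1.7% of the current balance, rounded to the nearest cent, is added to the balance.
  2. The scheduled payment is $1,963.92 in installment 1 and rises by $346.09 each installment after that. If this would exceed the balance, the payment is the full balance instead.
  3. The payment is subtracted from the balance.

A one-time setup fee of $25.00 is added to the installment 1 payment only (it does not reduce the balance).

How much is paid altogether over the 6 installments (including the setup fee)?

$16,770.76

Installment 1: opening $15,705.61; interest $267.00 → $15,972.61; payment $1,963.92 (+ $25.00 fee); balance $14,008.69
Installment 2: opening $14,008.69; interest $238.15 → $14,246.84; payment $2,310.01; balance $11,936.83
Installment 3: opening $11,936.83; interest $202.93 → $12,139.76; payment $2,656.10; balance $9,483.66
Installment 4: opening $9,483.66; interest $161.22 → $9,644.88; payment $3,002.19; balance $6,642.69
Installment 5: opening $6,642.69; interest $112.93 → $6,755.62; payment $3,348.28; balance $3,407.34
Installment 6: opening $3,407.34; interest $57.92 → $3,465.26; payment $3,465.26; balance $0.00
Total paid: $16,770.76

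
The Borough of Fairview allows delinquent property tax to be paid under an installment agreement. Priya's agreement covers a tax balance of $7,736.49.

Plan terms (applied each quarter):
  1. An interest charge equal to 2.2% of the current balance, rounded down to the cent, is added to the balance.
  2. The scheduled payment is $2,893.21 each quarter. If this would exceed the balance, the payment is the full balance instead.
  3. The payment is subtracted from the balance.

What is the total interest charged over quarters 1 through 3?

Quarter 1: $7,736.49 +$170.20 interest = $7,906.69; pay $2,893.21 → $5,013.48
Quarter 2: $5,013.48 +$110.29 interest = $5,123.77; pay $2,893.21 → $2,230.56
Quarter 3: $2,230.56 +$49.07 interest = $2,279.63; pay $2,279.63 → $0.00
Total interest: $170.20 + $110.29 + $49.07 = $329.56

$329.56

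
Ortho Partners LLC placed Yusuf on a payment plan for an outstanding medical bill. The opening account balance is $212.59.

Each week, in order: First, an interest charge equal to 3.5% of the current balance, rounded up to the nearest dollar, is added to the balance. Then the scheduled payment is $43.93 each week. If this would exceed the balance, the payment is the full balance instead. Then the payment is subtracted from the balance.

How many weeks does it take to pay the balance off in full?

# | Opening | Interest | Payment | End bal
1 | $212.59 | $8.00 | $43.93 | $176.66
2 | $176.66 | $7.00 | $43.93 | $139.73
3 | $139.73 | $5.00 | $43.93 | $100.80
4 | $100.80 | $4.00 | $43.93 | $60.87
5 | $60.87 | $3.00 | $43.93 | $19.94
6 | $19.94 | $1.00 | $20.94 | $0.00
Balance reaches $0.00 in week 6.

6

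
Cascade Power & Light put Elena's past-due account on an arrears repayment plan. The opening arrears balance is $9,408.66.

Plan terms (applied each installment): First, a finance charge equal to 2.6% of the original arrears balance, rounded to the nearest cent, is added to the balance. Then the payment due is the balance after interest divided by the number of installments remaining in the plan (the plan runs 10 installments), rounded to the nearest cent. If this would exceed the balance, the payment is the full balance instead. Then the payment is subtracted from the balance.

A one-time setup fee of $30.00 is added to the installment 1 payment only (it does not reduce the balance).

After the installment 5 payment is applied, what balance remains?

$5,494.03

Installment 1: opening $9,408.66; interest $244.63 → $9,653.29; payment $965.33 (+ $30.00 fee); balance $8,687.96
Installment 2: opening $8,687.96; interest $244.63 → $8,932.59; payment $992.51; balance $7,940.08
Installment 3: opening $7,940.08; interest $244.63 → $8,184.71; payment $1,023.09; balance $7,161.62
Installment 4: opening $7,161.62; interest $244.63 → $7,406.25; payment $1,058.04; balance $6,348.21
Installment 5: opening $6,348.21; interest $244.63 → $6,592.84; payment $1,098.81; balance $5,494.03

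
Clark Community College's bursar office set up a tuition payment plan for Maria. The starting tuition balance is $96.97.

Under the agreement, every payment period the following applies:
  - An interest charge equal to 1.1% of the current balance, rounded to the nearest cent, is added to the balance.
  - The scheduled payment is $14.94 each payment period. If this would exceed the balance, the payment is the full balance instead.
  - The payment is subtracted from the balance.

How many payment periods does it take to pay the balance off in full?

Payment period 1: $96.97 +$1.07 interest = $98.04; pay $14.94 → $83.10
Payment period 2: $83.10 +$0.91 interest = $84.01; pay $14.94 → $69.07
Payment period 3: $69.07 +$0.76 interest = $69.83; pay $14.94 → $54.89
Payment period 4: $54.89 +$0.60 interest = $55.49; pay $14.94 → $40.55
Payment period 5: $40.55 +$0.45 interest = $41.00; pay $14.94 → $26.06
Payment period 6: $26.06 +$0.29 interest = $26.35; pay $14.94 → $11.41
Payment period 7: $11.41 +$0.13 interest = $11.54; pay $11.54 → $0.00
Balance reaches $0.00 in payment period 7.

7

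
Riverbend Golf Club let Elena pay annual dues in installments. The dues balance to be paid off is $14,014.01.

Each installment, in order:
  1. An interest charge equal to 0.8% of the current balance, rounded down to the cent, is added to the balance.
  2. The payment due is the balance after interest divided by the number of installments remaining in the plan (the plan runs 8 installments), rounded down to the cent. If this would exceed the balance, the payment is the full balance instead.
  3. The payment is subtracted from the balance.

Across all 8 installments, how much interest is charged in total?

$514.01

Installment 1: opening $14,014.01; interest $112.11 → $14,126.12; payment $1,765.76; balance $12,360.36
Installment 2: opening $12,360.36; interest $98.88 → $12,459.24; payment $1,779.89; balance $10,679.35
Installment 3: opening $10,679.35; interest $85.43 → $10,764.78; payment $1,794.13; balance $8,970.65
Installment 4: opening $8,970.65; interest $71.76 → $9,042.41; payment $1,808.48; balance $7,233.93
Installment 5: opening $7,233.93; interest $57.87 → $7,291.80; payment $1,822.95; balance $5,468.85
Installment 6: opening $5,468.85; interest $43.75 → $5,512.60; payment $1,837.53; balance $3,675.07
Installment 7: opening $3,675.07; interest $29.40 → $3,704.47; payment $1,852.23; balance $1,852.24
Installment 8: opening $1,852.24; interest $14.81 → $1,867.05; payment $1,867.05; balance $0.00
Total interest: $112.11 + $98.88 + $85.43 + $71.76 + $57.87 + $43.75 + $29.40 + $14.81 = $514.01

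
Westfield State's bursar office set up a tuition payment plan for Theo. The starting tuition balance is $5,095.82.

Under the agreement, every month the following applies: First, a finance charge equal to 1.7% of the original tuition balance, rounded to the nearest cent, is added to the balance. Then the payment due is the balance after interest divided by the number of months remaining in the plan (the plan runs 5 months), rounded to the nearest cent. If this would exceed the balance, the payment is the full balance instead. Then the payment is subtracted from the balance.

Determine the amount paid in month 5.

$1,216.97

Month 1: opening $5,095.82; interest $86.63 → $5,182.45; payment $1,036.49; balance $4,145.96
Month 2: opening $4,145.96; interest $86.63 → $4,232.59; payment $1,058.15; balance $3,174.44
Month 3: opening $3,174.44; interest $86.63 → $3,261.07; payment $1,087.02; balance $2,174.05
Month 4: opening $2,174.05; interest $86.63 → $2,260.68; payment $1,130.34; balance $1,130.34
Month 5: opening $1,130.34; interest $86.63 → $1,216.97; payment $1,216.97; balance $0.00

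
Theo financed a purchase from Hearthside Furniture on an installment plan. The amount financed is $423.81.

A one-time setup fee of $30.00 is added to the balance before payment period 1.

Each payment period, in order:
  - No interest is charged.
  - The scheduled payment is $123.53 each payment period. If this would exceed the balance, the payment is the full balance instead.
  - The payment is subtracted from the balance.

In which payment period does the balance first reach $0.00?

Payment period 1: opening $453.81; payment $123.53; balance $330.28
Payment period 2: opening $330.28; payment $123.53; balance $206.75
Payment period 3: opening $206.75; payment $123.53; balance $83.22
Payment period 4: opening $83.22; payment $83.22; balance $0.00
Balance reaches $0.00 in payment period 4.

4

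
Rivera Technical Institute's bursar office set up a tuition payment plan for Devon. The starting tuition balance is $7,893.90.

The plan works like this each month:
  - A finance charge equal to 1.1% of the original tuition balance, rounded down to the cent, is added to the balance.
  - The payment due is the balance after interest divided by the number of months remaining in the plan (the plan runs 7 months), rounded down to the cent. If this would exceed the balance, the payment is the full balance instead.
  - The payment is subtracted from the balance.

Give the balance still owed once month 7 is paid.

Month 1: $7,893.90 +$86.83 interest = $7,980.73; pay $1,140.10 → $6,840.63
Month 2: $6,840.63 +$86.83 interest = $6,927.46; pay $1,154.57 → $5,772.89
Month 3: $5,772.89 +$86.83 interest = $5,859.72; pay $1,171.94 → $4,687.78
Month 4: $4,687.78 +$86.83 interest = $4,774.61; pay $1,193.65 → $3,580.96
Month 5: $3,580.96 +$86.83 interest = $3,667.79; pay $1,222.59 → $2,445.20
Month 6: $2,445.20 +$86.83 interest = $2,532.03; pay $1,266.01 → $1,266.02
Month 7: $1,266.02 +$86.83 interest = $1,352.85; pay $1,352.85 → $0.00

$0.00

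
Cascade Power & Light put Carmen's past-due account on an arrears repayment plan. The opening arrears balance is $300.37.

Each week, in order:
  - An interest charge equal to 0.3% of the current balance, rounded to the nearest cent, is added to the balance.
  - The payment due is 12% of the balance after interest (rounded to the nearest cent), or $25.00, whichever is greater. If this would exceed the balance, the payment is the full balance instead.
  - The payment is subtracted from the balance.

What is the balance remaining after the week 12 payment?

$0.00

Week 1: $300.37 +$0.90 interest = $301.27; pay $36.15 → $265.12
Week 2: $265.12 +$0.80 interest = $265.92; pay $31.91 → $234.01
Week 3: $234.01 +$0.70 interest = $234.71; pay $28.17 → $206.54
Week 4: $206.54 +$0.62 interest = $207.16; pay $25.00 → $182.16
Week 5: $182.16 +$0.55 interest = $182.71; pay $25.00 → $157.71
Week 6: $157.71 +$0.47 interest = $158.18; pay $25.00 → $133.18
Week 7: $133.18 +$0.40 interest = $133.58; pay $25.00 → $108.58
Week 8: $108.58 +$0.33 interest = $108.91; pay $25.00 → $83.91
Week 9: $83.91 +$0.25 interest = $84.16; pay $25.00 → $59.16
Week 10: $59.16 +$0.18 interest = $59.34; pay $25.00 → $34.34
Week 11: $34.34 +$0.10 interest = $34.44; pay $25.00 → $9.44
Week 12: $9.44 +$0.03 interest = $9.47; pay $9.47 → $0.00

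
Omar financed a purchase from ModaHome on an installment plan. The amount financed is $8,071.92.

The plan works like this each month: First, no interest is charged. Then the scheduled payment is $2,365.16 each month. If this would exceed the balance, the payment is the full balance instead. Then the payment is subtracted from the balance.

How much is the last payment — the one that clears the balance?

Month 1: $8,071.92 − $2,365.16 → $5,706.76
Month 2: $5,706.76 − $2,365.16 → $3,341.60
Month 3: $3,341.60 − $2,365.16 → $976.44
Month 4: $976.44 − $976.44 → $0.00

$976.44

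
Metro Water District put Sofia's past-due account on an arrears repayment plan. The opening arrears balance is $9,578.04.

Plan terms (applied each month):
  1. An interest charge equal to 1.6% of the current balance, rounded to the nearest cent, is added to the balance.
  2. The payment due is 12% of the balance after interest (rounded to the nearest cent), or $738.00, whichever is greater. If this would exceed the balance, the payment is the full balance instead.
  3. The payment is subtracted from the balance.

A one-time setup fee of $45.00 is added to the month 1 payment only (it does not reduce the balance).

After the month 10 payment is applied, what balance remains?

$2,114.19

Month 1: $9,578.04 +$153.25 interest = $9,731.29; pay $1,167.75 (+ $45.00 fee) → $8,563.54
Month 2: $8,563.54 +$137.02 interest = $8,700.56; pay $1,044.07 → $7,656.49
Month 3: $7,656.49 +$122.50 interest = $7,778.99; pay $933.48 → $6,845.51
Month 4: $6,845.51 +$109.53 interest = $6,955.04; pay $834.60 → $6,120.44
Month 5: $6,120.44 +$97.93 interest = $6,218.37; pay $746.20 → $5,472.17
Month 6: $5,472.17 +$87.55 interest = $5,559.72; pay $738.00 → $4,821.72
Month 7: $4,821.72 +$77.15 interest = $4,898.87; pay $738.00 → $4,160.87
Month 8: $4,160.87 +$66.57 interest = $4,227.44; pay $738.00 → $3,489.44
Month 9: $3,489.44 +$55.83 interest = $3,545.27; pay $738.00 → $2,807.27
Month 10: $2,807.27 +$44.92 interest = $2,852.19; pay $738.00 → $2,114.19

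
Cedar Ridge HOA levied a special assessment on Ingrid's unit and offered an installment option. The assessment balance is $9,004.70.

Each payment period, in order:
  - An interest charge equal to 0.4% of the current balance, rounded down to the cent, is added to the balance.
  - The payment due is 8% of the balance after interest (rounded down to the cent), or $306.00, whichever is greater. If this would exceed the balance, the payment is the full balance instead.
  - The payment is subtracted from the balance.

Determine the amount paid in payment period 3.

$617.07

Payment period 1: $9,004.70 +$36.01 interest = $9,040.71; pay $723.25 → $8,317.46
Payment period 2: $8,317.46 +$33.26 interest = $8,350.72; pay $668.05 → $7,682.67
Payment period 3: $7,682.67 +$30.73 interest = $7,713.40; pay $617.07 → $7,096.33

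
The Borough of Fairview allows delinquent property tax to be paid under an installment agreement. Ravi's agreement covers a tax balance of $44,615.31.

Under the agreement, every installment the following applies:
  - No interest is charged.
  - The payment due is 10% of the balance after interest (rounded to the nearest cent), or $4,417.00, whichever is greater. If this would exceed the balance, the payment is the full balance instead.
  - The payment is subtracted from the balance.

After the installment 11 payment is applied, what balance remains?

Installment 1: $44,615.31 − $4,461.53 → $40,153.78
Installment 2: $40,153.78 − $4,417.00 → $35,736.78
Installment 3: $35,736.78 − $4,417.00 → $31,319.78
Installment 4: $31,319.78 − $4,417.00 → $26,902.78
Installment 5: $26,902.78 − $4,417.00 → $22,485.78
Installment 6: $22,485.78 − $4,417.00 → $18,068.78
Installment 7: $18,068.78 − $4,417.00 → $13,651.78
Installment 8: $13,651.78 − $4,417.00 → $9,234.78
Installment 9: $9,234.78 − $4,417.00 → $4,817.78
Installment 10: $4,817.78 − $4,417.00 → $400.78
Installment 11: $400.78 − $400.78 → $0.00

$0.00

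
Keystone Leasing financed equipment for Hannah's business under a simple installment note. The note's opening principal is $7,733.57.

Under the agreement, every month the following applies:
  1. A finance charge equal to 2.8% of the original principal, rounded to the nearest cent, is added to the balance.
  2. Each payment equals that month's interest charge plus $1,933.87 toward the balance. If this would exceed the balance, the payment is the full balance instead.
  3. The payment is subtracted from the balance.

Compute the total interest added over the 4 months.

$866.16

Month 1: $7,733.57 +$216.54 interest = $7,950.11; pay $2,150.41 → $5,799.70
Month 2: $5,799.70 +$216.54 interest = $6,016.24; pay $2,150.41 → $3,865.83
Month 3: $3,865.83 +$216.54 interest = $4,082.37; pay $2,150.41 → $1,931.96
Month 4: $1,931.96 +$216.54 interest = $2,148.50; pay $2,148.50 → $0.00
Total interest: $216.54 + $216.54 + $216.54 + $216.54 = $866.16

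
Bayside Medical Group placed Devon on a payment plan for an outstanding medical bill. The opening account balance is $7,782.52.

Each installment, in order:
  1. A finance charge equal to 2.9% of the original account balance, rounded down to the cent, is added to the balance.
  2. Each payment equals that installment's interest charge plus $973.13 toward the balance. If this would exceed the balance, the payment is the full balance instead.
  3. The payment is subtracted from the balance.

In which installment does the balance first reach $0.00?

8

Installment 1: opening $7,782.52; interest $225.69 → $8,008.21; payment $1,198.82; balance $6,809.39
Installment 2: opening $6,809.39; interest $225.69 → $7,035.08; payment $1,198.82; balance $5,836.26
Installment 3: opening $5,836.26; interest $225.69 → $6,061.95; payment $1,198.82; balance $4,863.13
Installment 4: opening $4,863.13; interest $225.69 → $5,088.82; payment $1,198.82; balance $3,890.00
Installment 5: opening $3,890.00; interest $225.69 → $4,115.69; payment $1,198.82; balance $2,916.87
Installment 6: opening $2,916.87; interest $225.69 → $3,142.56; payment $1,198.82; balance $1,943.74
Installment 7: opening $1,943.74; interest $225.69 → $2,169.43; payment $1,198.82; balance $970.61
Installment 8: opening $970.61; interest $225.69 → $1,196.30; payment $1,196.30; balance $0.00
Balance reaches $0.00 in installment 8.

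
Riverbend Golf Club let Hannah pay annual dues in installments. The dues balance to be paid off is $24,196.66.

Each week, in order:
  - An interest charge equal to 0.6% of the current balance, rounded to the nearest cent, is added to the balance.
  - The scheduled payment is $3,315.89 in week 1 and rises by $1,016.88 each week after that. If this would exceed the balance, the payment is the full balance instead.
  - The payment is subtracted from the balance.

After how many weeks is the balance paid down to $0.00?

Week 1: opening $24,196.66; interest $145.18 → $24,341.84; payment $3,315.89; balance $21,025.95
Week 2: opening $21,025.95; interest $126.16 → $21,152.11; payment $4,332.77; balance $16,819.34
Week 3: opening $16,819.34; interest $100.92 → $16,920.26; payment $5,349.65; balance $11,570.61
Week 4: opening $11,570.61; interest $69.42 → $11,640.03; payment $6,366.53; balance $5,273.50
Week 5: opening $5,273.50; interest $31.64 → $5,305.14; payment $5,305.14; balance $0.00
Balance reaches $0.00 in week 5.

5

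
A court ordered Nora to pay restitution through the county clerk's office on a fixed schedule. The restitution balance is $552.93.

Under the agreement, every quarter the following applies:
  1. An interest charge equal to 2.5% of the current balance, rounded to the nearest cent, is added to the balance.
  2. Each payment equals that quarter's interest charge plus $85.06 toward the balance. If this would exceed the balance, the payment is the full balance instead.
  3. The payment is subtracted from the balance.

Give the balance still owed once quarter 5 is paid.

Quarter 1: $552.93 +$13.82 interest = $566.75; pay $98.88 → $467.87
Quarter 2: $467.87 +$11.70 interest = $479.57; pay $96.76 → $382.81
Quarter 3: $382.81 +$9.57 interest = $392.38; pay $94.63 → $297.75
Quarter 4: $297.75 +$7.44 interest = $305.19; pay $92.50 → $212.69
Quarter 5: $212.69 +$5.32 interest = $218.01; pay $90.38 → $127.63

$127.63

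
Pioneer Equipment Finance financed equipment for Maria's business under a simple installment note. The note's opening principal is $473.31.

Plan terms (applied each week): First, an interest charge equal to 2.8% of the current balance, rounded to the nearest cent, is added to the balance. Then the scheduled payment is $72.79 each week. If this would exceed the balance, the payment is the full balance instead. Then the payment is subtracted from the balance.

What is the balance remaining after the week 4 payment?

Week 1: opening $473.31; interest $13.25 → $486.56; payment $72.79; balance $413.77
Week 2: opening $413.77; interest $11.59 → $425.36; payment $72.79; balance $352.57
Week 3: opening $352.57; interest $9.87 → $362.44; payment $72.79; balance $289.65
Week 4: opening $289.65; interest $8.11 → $297.76; payment $72.79; balance $224.97

$224.97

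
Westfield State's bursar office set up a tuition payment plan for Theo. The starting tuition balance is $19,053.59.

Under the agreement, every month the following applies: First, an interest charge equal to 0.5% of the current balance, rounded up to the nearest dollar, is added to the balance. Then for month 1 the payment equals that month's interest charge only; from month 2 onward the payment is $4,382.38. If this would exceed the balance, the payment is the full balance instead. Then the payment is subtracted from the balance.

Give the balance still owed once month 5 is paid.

Month 1: opening $19,053.59; interest $96.00 → $19,149.59; payment $96.00; balance $19,053.59
Month 2: opening $19,053.59; interest $96.00 → $19,149.59; payment $4,382.38; balance $14,767.21
Month 3: opening $14,767.21; interest $74.00 → $14,841.21; payment $4,382.38; balance $10,458.83
Month 4: opening $10,458.83; interest $53.00 → $10,511.83; payment $4,382.38; balance $6,129.45
Month 5: opening $6,129.45; interest $31.00 → $6,160.45; payment $4,382.38; balance $1,778.07

$1,778.07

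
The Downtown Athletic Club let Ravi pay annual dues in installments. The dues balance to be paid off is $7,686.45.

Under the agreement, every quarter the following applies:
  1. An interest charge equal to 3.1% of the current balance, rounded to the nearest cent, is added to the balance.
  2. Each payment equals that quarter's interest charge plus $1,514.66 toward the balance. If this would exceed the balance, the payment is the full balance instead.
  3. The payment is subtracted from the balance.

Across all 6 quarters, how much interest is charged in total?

$725.37

Quarter 1: $7,686.45 +$238.28 interest = $7,924.73; pay $1,752.94 → $6,171.79
Quarter 2: $6,171.79 +$191.33 interest = $6,363.12; pay $1,705.99 → $4,657.13
Quarter 3: $4,657.13 +$144.37 interest = $4,801.50; pay $1,659.03 → $3,142.47
Quarter 4: $3,142.47 +$97.42 interest = $3,239.89; pay $1,612.08 → $1,627.81
Quarter 5: $1,627.81 +$50.46 interest = $1,678.27; pay $1,565.12 → $113.15
Quarter 6: $113.15 +$3.51 interest = $116.66; pay $116.66 → $0.00
Total interest: $238.28 + $191.33 + $144.37 + $97.42 + $50.46 + $3.51 = $725.37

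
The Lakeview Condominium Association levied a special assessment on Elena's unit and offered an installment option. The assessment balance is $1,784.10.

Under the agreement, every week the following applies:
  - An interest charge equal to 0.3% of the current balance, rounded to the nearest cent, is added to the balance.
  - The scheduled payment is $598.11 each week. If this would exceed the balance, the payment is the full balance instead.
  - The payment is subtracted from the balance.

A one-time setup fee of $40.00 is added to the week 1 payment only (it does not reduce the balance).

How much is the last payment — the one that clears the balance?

# | Opening | Interest | Payment | Fee | End bal
1 | $1,784.10 | $5.35 | $598.11 | $40.00 | $1,191.34
2 | $1,191.34 | $3.57 | $598.11 | — | $596.80
3 | $596.80 | $1.79 | $598.11 | — | $0.48
4 | $0.48 | $0.00 | $0.48 | — | $0.00

$0.48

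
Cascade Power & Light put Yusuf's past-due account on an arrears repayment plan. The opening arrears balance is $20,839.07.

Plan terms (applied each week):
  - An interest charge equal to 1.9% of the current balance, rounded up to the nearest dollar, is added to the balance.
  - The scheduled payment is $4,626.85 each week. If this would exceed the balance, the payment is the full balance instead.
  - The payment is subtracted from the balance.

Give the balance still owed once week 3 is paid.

Week 1: $20,839.07 +$396.00 interest = $21,235.07; pay $4,626.85 → $16,608.22
Week 2: $16,608.22 +$316.00 interest = $16,924.22; pay $4,626.85 → $12,297.37
Week 3: $12,297.37 +$234.00 interest = $12,531.37; pay $4,626.85 → $7,904.52

$7,904.52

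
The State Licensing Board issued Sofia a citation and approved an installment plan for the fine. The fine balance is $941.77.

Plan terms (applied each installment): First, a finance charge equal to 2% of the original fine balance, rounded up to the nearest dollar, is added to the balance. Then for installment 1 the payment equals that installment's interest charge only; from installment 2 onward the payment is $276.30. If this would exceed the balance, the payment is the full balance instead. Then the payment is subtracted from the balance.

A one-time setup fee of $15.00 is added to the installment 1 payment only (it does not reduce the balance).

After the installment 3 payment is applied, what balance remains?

$427.17

Installment 1: opening $941.77; interest $19.00 → $960.77; payment $19.00 (+ $15.00 fee); balance $941.77
Installment 2: opening $941.77; interest $19.00 → $960.77; payment $276.30; balance $684.47
Installment 3: opening $684.47; interest $19.00 → $703.47; payment $276.30; balance $427.17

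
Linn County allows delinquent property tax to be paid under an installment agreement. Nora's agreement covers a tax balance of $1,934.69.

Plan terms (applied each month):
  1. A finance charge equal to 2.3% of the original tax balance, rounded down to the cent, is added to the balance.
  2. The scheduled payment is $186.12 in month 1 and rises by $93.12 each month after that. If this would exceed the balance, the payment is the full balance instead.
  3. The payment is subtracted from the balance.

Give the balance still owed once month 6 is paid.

$0.00

Month 1: $1,934.69 +$44.49 interest = $1,979.18; pay $186.12 → $1,793.06
Month 2: $1,793.06 +$44.49 interest = $1,837.55; pay $279.24 → $1,558.31
Month 3: $1,558.31 +$44.49 interest = $1,602.80; pay $372.36 → $1,230.44
Month 4: $1,230.44 +$44.49 interest = $1,274.93; pay $465.48 → $809.45
Month 5: $809.45 +$44.49 interest = $853.94; pay $558.60 → $295.34
Month 6: $295.34 +$44.49 interest = $339.83; pay $339.83 → $0.00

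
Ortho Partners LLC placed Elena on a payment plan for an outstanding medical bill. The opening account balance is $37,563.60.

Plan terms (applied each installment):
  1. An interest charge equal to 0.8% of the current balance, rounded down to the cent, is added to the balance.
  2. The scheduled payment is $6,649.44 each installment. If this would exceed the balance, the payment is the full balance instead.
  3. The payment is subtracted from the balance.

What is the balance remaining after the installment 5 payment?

$5,306.92

Installment 1: $37,563.60 +$300.50 interest = $37,864.10; pay $6,649.44 → $31,214.66
Installment 2: $31,214.66 +$249.71 interest = $31,464.37; pay $6,649.44 → $24,814.93
Installment 3: $24,814.93 +$198.51 interest = $25,013.44; pay $6,649.44 → $18,364.00
Installment 4: $18,364.00 +$146.91 interest = $18,510.91; pay $6,649.44 → $11,861.47
Installment 5: $11,861.47 +$94.89 interest = $11,956.36; pay $6,649.44 → $5,306.92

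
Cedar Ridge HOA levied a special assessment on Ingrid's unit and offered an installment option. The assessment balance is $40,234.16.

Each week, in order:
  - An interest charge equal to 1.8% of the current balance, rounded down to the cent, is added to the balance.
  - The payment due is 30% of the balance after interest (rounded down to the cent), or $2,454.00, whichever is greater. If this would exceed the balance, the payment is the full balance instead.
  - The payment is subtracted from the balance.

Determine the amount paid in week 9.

$309.65

Week 1: $40,234.16 +$724.21 interest = $40,958.37; pay $12,287.51 → $28,670.86
Week 2: $28,670.86 +$516.07 interest = $29,186.93; pay $8,756.07 → $20,430.86
Week 3: $20,430.86 +$367.75 interest = $20,798.61; pay $6,239.58 → $14,559.03
Week 4: $14,559.03 +$262.06 interest = $14,821.09; pay $4,446.32 → $10,374.77
Week 5: $10,374.77 +$186.74 interest = $10,561.51; pay $3,168.45 → $7,393.06
Week 6: $7,393.06 +$133.07 interest = $7,526.13; pay $2,454.00 → $5,072.13
Week 7: $5,072.13 +$91.29 interest = $5,163.42; pay $2,454.00 → $2,709.42
Week 8: $2,709.42 +$48.76 interest = $2,758.18; pay $2,454.00 → $304.18
Week 9: $304.18 +$5.47 interest = $309.65; pay $309.65 → $0.00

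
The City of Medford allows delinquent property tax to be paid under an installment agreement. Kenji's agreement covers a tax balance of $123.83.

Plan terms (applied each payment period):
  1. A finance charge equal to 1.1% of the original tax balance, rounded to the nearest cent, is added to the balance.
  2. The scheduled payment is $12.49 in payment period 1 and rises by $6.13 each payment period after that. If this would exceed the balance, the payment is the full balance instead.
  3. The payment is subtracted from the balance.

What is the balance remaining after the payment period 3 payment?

$72.05

# | Opening | Interest | Payment | End bal
1 | $123.83 | $1.36 | $12.49 | $112.70
2 | $112.70 | $1.36 | $18.62 | $95.44
3 | $95.44 | $1.36 | $24.75 | $72.05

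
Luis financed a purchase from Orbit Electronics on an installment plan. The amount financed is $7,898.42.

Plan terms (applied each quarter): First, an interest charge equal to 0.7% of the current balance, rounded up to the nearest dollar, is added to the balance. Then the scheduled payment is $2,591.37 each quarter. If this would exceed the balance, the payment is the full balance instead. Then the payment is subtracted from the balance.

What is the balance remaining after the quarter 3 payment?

Quarter 1: $7,898.42 +$56.00 interest = $7,954.42; pay $2,591.37 → $5,363.05
Quarter 2: $5,363.05 +$38.00 interest = $5,401.05; pay $2,591.37 → $2,809.68
Quarter 3: $2,809.68 +$20.00 interest = $2,829.68; pay $2,591.37 → $238.31

$238.31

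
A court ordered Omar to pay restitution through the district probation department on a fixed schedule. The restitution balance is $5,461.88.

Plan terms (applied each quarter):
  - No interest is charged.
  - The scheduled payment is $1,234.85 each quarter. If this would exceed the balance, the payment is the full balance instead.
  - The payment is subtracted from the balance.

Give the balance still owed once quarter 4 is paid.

$522.48

Quarter 1: opening $5,461.88; payment $1,234.85; balance $4,227.03
Quarter 2: opening $4,227.03; payment $1,234.85; balance $2,992.18
Quarter 3: opening $2,992.18; payment $1,234.85; balance $1,757.33
Quarter 4: opening $1,757.33; payment $1,234.85; balance $522.48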